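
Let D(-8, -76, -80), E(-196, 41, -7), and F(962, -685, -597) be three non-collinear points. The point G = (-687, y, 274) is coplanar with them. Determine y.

350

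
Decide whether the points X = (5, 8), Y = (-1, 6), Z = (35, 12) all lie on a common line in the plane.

No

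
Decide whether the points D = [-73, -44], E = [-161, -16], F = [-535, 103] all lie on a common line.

Yes

DE = (-88, 28), DF = (-462, 147).
Twice the signed area of △DEF is (-88)(147) − (28)(-462) = 0.
The triangle is degenerate (zero area), so the points are collinear.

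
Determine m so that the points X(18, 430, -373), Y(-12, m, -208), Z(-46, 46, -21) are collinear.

Collinearity requires XY × XZ = 0; each component is linear in m.
The x-component gives (352)m + (-88000) = 0, so m = 250.
The remaining components then also vanish.

250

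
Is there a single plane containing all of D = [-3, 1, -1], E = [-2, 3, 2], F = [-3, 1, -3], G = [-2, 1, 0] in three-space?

A normal to the plane through D, E, F is n = DE × DF = (-4, 2, 0).
The plane has equation n·P = 14. For G: n·G = 10.
10 ≠ 14, so G is off the plane.

No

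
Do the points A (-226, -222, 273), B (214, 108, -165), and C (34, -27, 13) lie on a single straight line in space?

No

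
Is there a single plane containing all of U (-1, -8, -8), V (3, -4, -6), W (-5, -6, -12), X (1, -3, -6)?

No

A normal to the plane through U, V, W is n = UV × UW = (-20, 8, 24).
The plane has equation n·P = -236. For X: n·X = -188.
-188 ≠ -236, so X is off the plane.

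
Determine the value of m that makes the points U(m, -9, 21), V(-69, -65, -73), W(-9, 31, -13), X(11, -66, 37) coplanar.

Coplanarity ⇔ det[UV; UW; UX] = 0.
Expanding, this is linear in m: (-10620)m + (95580) = 0.
So m = 9.

9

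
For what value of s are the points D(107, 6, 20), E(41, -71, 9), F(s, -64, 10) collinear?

47

Direction DE = (-66, -77, -11). From the y-coordinate of F, the parameter along the line is τ = (-64 − 6)/(-77) = 10/11.
Then s = 107 + 10/11·(-66) = 47.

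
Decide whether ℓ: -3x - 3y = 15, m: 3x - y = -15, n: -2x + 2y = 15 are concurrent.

No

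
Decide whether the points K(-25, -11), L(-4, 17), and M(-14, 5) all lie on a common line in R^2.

No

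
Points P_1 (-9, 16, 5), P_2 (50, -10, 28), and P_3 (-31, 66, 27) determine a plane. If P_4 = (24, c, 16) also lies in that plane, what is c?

A normal to the plane is n = P_1P_2 × P_1P_3 = (-1722, -1804, 2378).
P_4 lies in the plane iff n · P_1P_4 = 0.
This gives (-1804)c + (-1804) = 0, so c = -1.

-1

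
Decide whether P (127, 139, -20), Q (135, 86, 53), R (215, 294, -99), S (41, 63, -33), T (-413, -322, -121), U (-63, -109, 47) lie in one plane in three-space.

Yes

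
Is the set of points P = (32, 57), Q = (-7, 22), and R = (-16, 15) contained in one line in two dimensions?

No

PQ = (-39, -35), PR = (-48, -42).
If collinear, PR would be a scalar multiple of PQ. But (-39)·(-42) ≠ (-35)·(-48) (difference -42), so they are not parallel; the points are not collinear.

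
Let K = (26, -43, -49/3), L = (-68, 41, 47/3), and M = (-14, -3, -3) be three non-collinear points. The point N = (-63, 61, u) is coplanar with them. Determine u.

37/3

The plane through K, L, M has equation −160x − (80/3)y − 400z = 3520.
Substituting N: (-400)u + (25360/3) = 3520, so u = 37/3.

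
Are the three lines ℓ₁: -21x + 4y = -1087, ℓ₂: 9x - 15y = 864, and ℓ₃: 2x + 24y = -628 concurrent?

Intersecting ℓ₁ and ℓ₂: solving the 2×2 system gives (x, y) = (4283/93, -929/31).
Substitute into ℓ₃: (2)(4283/93) + (24)(-929/31) = -58322/93.
But ℓ₃ requires -628 ≠ -58322/93, so the three lines have no common point.

No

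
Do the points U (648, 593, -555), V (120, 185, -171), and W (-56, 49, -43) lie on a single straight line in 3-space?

UV = (-528, -408, 384), UW = (-704, -544, 512).
Each component of UW is 4/3 times the corresponding component of UV, so UW = 4/3·UV and the points are collinear.

Yes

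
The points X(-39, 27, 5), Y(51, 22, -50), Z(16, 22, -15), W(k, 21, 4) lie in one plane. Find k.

4

The points are coplanar iff XY · (XZ × XW) = 0.
Expanding, this is linear in k: (-175)k + (700) = 0.
So k = 4.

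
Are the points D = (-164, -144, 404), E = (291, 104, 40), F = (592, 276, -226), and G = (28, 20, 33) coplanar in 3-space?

No

A normal to the plane through D, E, F is n = DE × DF = (-3360, 11466, 3612).
The plane has equation n·P = 359184. For G: n·G = 254436.
254436 ≠ 359184, so G is off the plane.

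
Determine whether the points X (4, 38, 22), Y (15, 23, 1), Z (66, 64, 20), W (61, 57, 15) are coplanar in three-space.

A normal to the plane through X, Y, Z is n = XY × XZ = (576, -1280, 1216).
The plane has equation n·P = -19584. For W: n·W = -19584.
Equal, so W lies in the plane and all four are coplanar.

Yes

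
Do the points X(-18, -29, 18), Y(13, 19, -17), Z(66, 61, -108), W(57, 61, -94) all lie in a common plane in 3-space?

A normal to the plane through X, Y, Z is n = XY × XZ = (-2898, 966, -1242).
The plane has equation n·P = 1794. For W: n·W = 10488.
10488 ≠ 1794, so W is off the plane.

No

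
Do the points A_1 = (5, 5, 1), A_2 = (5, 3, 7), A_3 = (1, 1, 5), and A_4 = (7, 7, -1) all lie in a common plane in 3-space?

A normal to the plane through A_1, A_2, A_3 is n = A_1A_2 × A_1A_3 = (16, -24, -8).
The plane has equation n·P = -48. For A_4: n·A_4 = -48.
Equal, so A_4 lies in the plane and all four are coplanar.

Yes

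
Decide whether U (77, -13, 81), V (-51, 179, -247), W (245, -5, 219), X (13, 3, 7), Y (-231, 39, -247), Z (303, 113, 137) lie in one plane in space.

Yes

The plane through U, V, W has normal n = UV × UW = (29120, -37440, -33280) and equation n·P = 33280.
Checking the remaining points: n·X = 33280, n·Y = 33280, n·Z = 33280.
All equal 33280, so all 6 points lie in one plane.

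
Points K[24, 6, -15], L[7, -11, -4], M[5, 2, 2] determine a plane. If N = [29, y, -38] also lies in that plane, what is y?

-52

The plane through K, L, M has equation −245x + 80y − 255z = -1575.
Substituting N: (80)y + (2585) = -1575, so y = -52.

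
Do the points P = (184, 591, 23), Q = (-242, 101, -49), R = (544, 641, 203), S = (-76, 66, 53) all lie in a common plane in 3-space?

Yes

With P as base: PQ = (-426, -490, -72), PR = (360, 50, 180), PS = (-260, -525, 30).
PR × PS = (96000, -57600, -176000).
PQ · (PR × PS) = 0.
The scalar triple product vanishes, so the four points are coplanar.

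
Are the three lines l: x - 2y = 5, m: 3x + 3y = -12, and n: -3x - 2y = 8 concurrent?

Intersecting l and m: solving the 2×2 system gives (x, y) = (-1, -3).
Substitute into n: (-3)(-1) + (-2)(-3) = 9.
But n requires 8 ≠ 9, so the three lines have no common point.

No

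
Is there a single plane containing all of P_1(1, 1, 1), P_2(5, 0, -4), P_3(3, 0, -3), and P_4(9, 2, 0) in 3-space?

With P_1 as base: P_1P_2 = (4, -1, -5), P_1P_3 = (2, -1, -4), P_1P_4 = (8, 1, -1).
P_1P_3 × P_1P_4 = (5, -30, 10).
P_1P_2 · (P_1P_3 × P_1P_4) = 0.
The scalar triple product vanishes, so the four points are coplanar.

Yes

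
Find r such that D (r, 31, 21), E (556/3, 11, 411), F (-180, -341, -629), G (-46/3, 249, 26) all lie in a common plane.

64/3

The points are coplanar iff DE · (DF × DG) = 0.
Expanding, this is linear in r: (-383040)r + (8171520) = 0.
So r = 64/3.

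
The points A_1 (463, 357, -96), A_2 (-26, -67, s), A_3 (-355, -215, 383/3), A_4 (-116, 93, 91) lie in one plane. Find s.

Coplanarity ⇔ det[A_1A_2; A_1A_3; A_1A_4] = 0.
Expanding, this is linear in s: (-115236)s + (2419956) = 0.
So s = 21.

21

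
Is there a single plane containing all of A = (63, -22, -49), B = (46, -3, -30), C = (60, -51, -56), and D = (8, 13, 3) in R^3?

No

A normal to the plane through A, B, C is n = AB × AC = (418, -176, 550).
The plane has equation n·P = 3256. For D: n·D = 2706.
2706 ≠ 3256, so D is off the plane.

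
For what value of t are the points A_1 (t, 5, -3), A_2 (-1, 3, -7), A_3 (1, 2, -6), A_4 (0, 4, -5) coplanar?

The points are coplanar iff A_1A_2 · (A_1A_3 × A_1A_4) = 0.
Expanding, this is linear in t: (3)t + (-3) = 0.
So t = 1.

1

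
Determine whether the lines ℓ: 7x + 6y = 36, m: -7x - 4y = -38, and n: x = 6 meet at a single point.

The three lines meet at one point iff the augmented coefficient matrix [aᵢ bᵢ cᵢ] has rank < 3, i.e. its determinant vanishes.
Here the determinant is 0.
It vanishes, so the lines are concurrent at (6, -1).

Yes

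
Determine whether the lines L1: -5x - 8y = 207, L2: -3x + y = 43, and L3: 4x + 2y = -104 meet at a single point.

Yes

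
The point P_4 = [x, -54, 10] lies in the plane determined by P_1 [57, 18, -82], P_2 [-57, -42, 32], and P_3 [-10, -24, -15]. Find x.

-35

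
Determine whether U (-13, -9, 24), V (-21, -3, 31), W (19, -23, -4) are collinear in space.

No

UV = (-8, 6, 7), UW = (32, -14, -28).
Comparing components 2 and 3: (6)(-28) − (7)(-14) = -70 ≠ 0, so UV and UW are not parallel and the points are not collinear.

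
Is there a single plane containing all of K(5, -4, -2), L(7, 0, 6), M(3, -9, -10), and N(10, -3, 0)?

No

With K as base: KL = (2, 4, 8), KM = (-2, -5, -8), KN = (5, 1, 2).
KM × KN = (-2, -36, 23).
KL · (KM × KN) = 36.
Since 36 ≠ 0, the four points are not coplanar.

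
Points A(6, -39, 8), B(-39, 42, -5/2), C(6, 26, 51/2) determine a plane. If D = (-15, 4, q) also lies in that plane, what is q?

9/2

A normal to the plane is n = AB × AC = (2100, 1575/2, -2925).
D lies in the plane iff n · AD = 0.
This gives (-2925)q + (26325/2) = 0, so q = 9/2.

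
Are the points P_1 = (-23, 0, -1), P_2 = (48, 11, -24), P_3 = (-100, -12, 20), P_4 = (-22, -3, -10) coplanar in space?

With P_1 as base: P_1P_2 = (71, 11, -23), P_1P_3 = (-77, -12, 21), P_1P_4 = (1, -3, -9).
P_1P_3 × P_1P_4 = (171, -672, 243).
P_1P_2 · (P_1P_3 × P_1P_4) = -840.
Since -840 ≠ 0, the four points are not coplanar.

No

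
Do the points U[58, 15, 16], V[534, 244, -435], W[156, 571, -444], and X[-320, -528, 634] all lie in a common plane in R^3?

The four points are coplanar iff the 3×3 determinant with rows UV, UW, UX is zero.
Rows: (476, 229, -451), (98, 556, -460), (-378, -543, 618).
Expanding along the first row: (476)(93828) − (229)(-113316) + (-451)(156954) = -174762.
Nonzero ⇒ not coplanar.

No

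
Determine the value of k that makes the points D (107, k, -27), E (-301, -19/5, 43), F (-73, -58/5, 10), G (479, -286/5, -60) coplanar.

Coplanarity ⇔ det[DE; DF; DG] = 0.
Expanding, this is linear in k: (2256)k + (-133104/5) = 0.
So k = 59/5.

59/5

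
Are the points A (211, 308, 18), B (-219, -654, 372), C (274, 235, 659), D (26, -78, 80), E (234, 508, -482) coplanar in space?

Yes

The plane through A, B, C has normal n = AB × AC = (-590800, 297932, 91996) and equation n·P = -31239816.
Checking the remaining points: n·D = -31239816, n·E = -31239816.
All equal -31239816, so all 5 points lie in one plane.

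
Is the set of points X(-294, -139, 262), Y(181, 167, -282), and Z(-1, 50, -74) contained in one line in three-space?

No

XY = (475, 306, -544), XZ = (293, 189, -336).
XY × XZ = (0, 208, 117).
The cross product is nonzero, so the points do not lie on one line.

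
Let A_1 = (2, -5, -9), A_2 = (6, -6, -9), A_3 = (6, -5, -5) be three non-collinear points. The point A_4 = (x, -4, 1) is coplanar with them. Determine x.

8

A normal to the plane is n = A_1A_2 × A_1A_3 = (-4, -16, 4).
A_4 lies in the plane iff n · A_1A_4 = 0.
This gives (-4)x + (32) = 0, so x = 8.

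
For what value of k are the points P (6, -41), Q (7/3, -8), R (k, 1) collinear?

4/3

Collinearity: (R − P) must be parallel to (Q − P) = (-11/3, 33).
Cross-multiplying the components: (k − 6)·(33) = (42)·(-11/3).
Solving gives k = 4/3.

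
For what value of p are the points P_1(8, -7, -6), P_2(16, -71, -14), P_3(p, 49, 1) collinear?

1

Direction P_1P_2 = (8, -64, -8). From the y-coordinate of P_3, the parameter along the line is τ = (49 − (-7))/(-64) = -7/8.
Then p = 8 + (-7/8)·(8) = 1.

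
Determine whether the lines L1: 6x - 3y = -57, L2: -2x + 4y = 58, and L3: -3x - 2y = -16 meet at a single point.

No

Intersecting L1 and L2: solving the 2×2 system gives (x, y) = (-3, 13).
Substitute into L3: (-3)(-3) + (-2)(13) = -17.
But L3 requires -16 ≠ -17, so the three lines have no common point.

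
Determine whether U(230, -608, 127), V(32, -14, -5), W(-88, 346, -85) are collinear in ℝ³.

UV = (-198, 594, -132), UW = (-318, 954, -212).
UV × UW = (0, 0, 0).
The cross product vanishes, so the three points are collinear.

Yes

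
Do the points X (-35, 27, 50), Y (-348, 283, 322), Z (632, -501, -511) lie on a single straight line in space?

XY = (-313, 256, 272), XZ = (667, -528, -561).
Comparing components 3 and 1: (272)(667) − (-313)(-561) = 5831 ≠ 0, so XY and XZ are not parallel and the points are not collinear.

No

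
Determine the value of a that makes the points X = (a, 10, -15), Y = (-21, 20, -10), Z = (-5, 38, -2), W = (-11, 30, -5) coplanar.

-31

Coplanarity ⇔ det[XY; XZ; XW] = 0.
Expanding, this is linear in a: (-10)a + (-310) = 0.
So a = -31.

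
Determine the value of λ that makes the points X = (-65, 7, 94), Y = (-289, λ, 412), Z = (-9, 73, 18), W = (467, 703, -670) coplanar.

-280

The points are coplanar iff XY · (XZ × XW) = 0.
Expanding, this is linear in λ: (2352)λ + (658560) = 0.
So λ = -280.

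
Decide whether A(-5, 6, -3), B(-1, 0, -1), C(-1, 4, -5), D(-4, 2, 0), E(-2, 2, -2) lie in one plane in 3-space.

The plane through A, B, C has normal n = AB × AC = (16, 16, 16) and equation n·P = -32.
Checking the remaining points: n·D = -32, n·E = -32.
All equal -32, so all 5 points lie in one plane.

Yes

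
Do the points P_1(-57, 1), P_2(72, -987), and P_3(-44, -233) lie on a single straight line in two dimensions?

No

P_1P_2 = (129, -988), P_1P_3 = (13, -234).
det[P_1P_2; P_1P_3] = (129)(-234) − (-988)(13) = -17342.
The determinant is nonzero, so they are not collinear.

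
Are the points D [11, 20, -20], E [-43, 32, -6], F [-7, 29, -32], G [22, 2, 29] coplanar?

Yes

With D as base: DE = (-54, 12, 14), DF = (-18, 9, -12), DG = (11, -18, 49).
DF × DG = (225, 750, 225).
DE · (DF × DG) = 0.
The scalar triple product vanishes, so the four points are coplanar.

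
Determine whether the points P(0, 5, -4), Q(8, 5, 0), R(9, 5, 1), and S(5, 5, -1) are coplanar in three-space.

The four points are coplanar iff the 3×3 determinant with rows PQ, PR, PS is zero.
Rows: (8, 0, 4), (9, 0, 5), (5, 0, 3).
Expanding along the first row: (8)(0) − (0)(2) + (4)(0) = 0.
Zero determinant ⇒ coplanar.

Yes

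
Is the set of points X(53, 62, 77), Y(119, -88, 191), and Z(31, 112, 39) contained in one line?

XY = (66, -150, 114), XZ = (-22, 50, -38).
XY × XZ = (0, 0, 0).
The cross product vanishes, so the three points are collinear.

Yes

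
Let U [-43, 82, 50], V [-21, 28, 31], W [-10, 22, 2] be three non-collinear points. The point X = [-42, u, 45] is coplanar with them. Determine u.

84

A normal to the plane is n = UV × UW = (1452, 429, 462).
X lies in the plane iff n · UX = 0.
This gives (429)u + (-36036) = 0, so u = 84.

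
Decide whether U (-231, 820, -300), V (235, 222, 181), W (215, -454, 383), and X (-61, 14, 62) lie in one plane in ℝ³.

Yes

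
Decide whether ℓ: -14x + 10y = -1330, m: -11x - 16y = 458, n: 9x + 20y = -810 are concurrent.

Yes

Intersecting ℓ and m: solving the 2×2 system gives (x, y) = (50, -63).
Substitute into n: (9)(50) + (20)(-63) = -810.
This equals -810, so (50, -63) lies on all three lines and they are concurrent.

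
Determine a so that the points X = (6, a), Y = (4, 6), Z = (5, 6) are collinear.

The three points are collinear iff det[XY; XZ] = 0.
This determinant is linear in a: (1)a + (-6) = 0, so a = 6.

6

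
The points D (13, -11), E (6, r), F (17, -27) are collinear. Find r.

17

The three points are collinear iff det[DE; DF] = 0.
This determinant is linear in r: (-4)r + (68) = 0, so r = 17.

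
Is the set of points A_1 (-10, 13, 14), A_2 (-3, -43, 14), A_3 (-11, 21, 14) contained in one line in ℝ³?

Yes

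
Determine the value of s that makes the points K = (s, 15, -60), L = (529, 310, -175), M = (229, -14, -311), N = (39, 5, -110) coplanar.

Coplanarity ⇔ det[KL; KM; KN] = 0.
Expanding, this is linear in s: (62540)s + (62540) = 0.
So s = -1.

-1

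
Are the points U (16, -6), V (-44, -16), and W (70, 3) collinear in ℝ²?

Yes

UV = (-60, -10), UW = (54, 9).
det[UV; UW] = (-60)(9) − (-10)(54) = 0.
The determinant is zero, so the points are collinear.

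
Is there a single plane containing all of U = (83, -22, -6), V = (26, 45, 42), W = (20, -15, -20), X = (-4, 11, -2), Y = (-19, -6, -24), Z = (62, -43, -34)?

The plane through U, V, W has normal n = UV × UW = (-1274, -3822, 3822) and equation n·P = -44590.
Checking the remaining points: n·X = -44590, n·Y = -44590, n·Z = -44590.
All equal -44590, so all 6 points lie in one plane.

Yes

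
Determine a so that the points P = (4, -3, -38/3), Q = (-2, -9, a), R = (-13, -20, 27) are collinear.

4/3

Direction PR = (-17, -17, 119/3). From the x-coordinate of Q, the parameter along the line is τ = (-2 − 4)/(-17) = 6/17.
Then a = (-38/3) + 6/17·(119/3) = 4/3.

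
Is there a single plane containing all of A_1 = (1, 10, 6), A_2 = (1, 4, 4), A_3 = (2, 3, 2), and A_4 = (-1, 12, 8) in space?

No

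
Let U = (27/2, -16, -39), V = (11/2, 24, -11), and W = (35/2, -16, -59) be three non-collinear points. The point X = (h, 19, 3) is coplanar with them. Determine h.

Coplanarity requires UV · (UW × UX) = 0.
UV = (-8, 40, 28), UW = (4, 0, -20); the triple product is linear in h with coefficient -800 and constant term 2400.
Setting it to zero: h = 3.

3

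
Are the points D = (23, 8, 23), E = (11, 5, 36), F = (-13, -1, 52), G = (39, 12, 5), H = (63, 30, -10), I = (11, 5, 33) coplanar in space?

The plane through D, E, F has normal n = DE × DF = (30, -120, 0) and equation n·P = -270.
Checking the remaining points: n·G = -270, n·H = -1710, n·I = -270.
Since n·H = -1710 ≠ -270, H is off the plane and the points are not all coplanar.

No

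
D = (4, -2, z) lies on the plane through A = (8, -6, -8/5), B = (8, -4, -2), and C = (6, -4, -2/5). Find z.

The plane through A, B, C has equation (16/5)x + (4/5)y + 4z = 72/5.
Substituting D: (4)z + (56/5) = 72/5, so z = 4/5.

4/5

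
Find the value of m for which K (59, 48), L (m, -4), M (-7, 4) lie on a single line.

The three points are collinear iff det[KL; KM] = 0.
This determinant is linear in m: (-44)m + (-836) = 0, so m = -19.

-19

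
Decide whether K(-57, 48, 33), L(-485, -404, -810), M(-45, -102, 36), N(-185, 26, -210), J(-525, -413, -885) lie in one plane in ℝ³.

The plane through K, L, M has normal n = KL × KM = (-127806, -8832, 69624) and equation n·P = 9158598.
Checking the remaining points: n·N = 8793438, n·J = 9128526.
Since n·N = 8793438 ≠ 9158598, N is off the plane and the points are not all coplanar.

No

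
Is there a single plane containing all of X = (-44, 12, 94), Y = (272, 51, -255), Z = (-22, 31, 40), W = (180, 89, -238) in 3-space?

With X as base: XY = (316, 39, -349), XZ = (22, 19, -54), XW = (224, 77, -332).
XZ × XW = (-2150, -4792, -2562).
XY · (XZ × XW) = 27850.
Since 27850 ≠ 0, the four points are not coplanar.

No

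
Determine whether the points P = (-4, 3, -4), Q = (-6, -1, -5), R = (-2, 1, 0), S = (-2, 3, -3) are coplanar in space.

No

With P as base: PQ = (-2, -4, -1), PR = (2, -2, 4), PS = (2, 0, 1).
PR × PS = (-2, 6, 4).
PQ · (PR × PS) = -24.
Since -24 ≠ 0, the four points are not coplanar.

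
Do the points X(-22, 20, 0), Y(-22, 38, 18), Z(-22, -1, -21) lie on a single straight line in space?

Yes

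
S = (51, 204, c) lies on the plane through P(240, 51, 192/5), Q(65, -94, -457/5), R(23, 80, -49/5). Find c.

Coplanarity requires PQ · (PR × PS) = 0.
PQ = (-175, -145, -649/5), PR = (-217, 29, -241/5); the triple product is linear in c with coefficient -36540 and constant term 2389716.
Setting it to zero: c = 327/5.

327/5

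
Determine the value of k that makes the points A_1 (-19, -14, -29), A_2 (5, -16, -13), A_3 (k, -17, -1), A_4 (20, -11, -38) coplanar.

37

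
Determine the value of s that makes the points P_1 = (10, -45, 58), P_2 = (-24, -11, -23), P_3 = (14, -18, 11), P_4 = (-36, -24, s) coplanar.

-6

Normal to plane P_1P_2P_3: n = (589, -1922, -1054); plane equation n·P = 31248.
Requiring n·P_4 = 31248: (-1054)s + (24924) = 31248.
So s = -6.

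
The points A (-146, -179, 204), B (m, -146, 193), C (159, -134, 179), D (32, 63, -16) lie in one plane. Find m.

Normal to plane ACD: n = (-3850, 62650, 65800); plane equation n·P = 2770950.
Requiring n·B = 2770950: (-3850)m + (3552500) = 2770950.
So m = 203.

203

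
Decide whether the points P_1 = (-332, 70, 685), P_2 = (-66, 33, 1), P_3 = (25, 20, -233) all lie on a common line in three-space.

No

P_1P_2 = (266, -37, -684), P_1P_3 = (357, -50, -918).
Comparing components 2 and 3: (-37)(-918) − (-684)(-50) = -234 ≠ 0, so P_1P_2 and P_1P_3 are not parallel and the points are not collinear.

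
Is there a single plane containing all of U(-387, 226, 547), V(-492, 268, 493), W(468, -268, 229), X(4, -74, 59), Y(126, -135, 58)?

No

The plane through U, V, W has normal n = UV × UW = (-40032, -79560, 15960) and equation n·P = 6241944.
Checking the remaining points: n·X = 6668952, n·Y = 6622248.
Since n·X = 6668952 ≠ 6241944, X is off the plane and the points are not all coplanar.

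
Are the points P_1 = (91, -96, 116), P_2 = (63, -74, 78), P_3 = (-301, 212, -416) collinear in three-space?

P_1P_2 = (-28, 22, -38), P_1P_3 = (-392, 308, -532).
Each component of P_1P_3 is 14 times the corresponding component of P_1P_2, so P_1P_3 = 14·P_1P_2 and the points are collinear.

Yes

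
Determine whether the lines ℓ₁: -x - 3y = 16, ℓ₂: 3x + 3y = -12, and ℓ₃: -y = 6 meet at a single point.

Yes

Lines aᵢx + bᵢy = cᵢ with pairwise distinct directions are concurrent exactly when det[aᵢ bᵢ cᵢ] = 0.
Here the determinant is 0.
It vanishes, so the lines are concurrent at (2, -6).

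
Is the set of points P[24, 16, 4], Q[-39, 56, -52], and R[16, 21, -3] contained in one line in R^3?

PQ = (-63, 40, -56), PR = (-8, 5, -7).
Comparing components 3 and 1: (-56)(-8) − (-63)(-7) = 7 ≠ 0, so PQ and PR are not parallel and the points are not collinear.

No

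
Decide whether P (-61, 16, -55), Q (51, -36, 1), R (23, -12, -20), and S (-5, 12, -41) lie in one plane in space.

Yes

The four points are coplanar iff the 3×3 determinant with rows PQ, PR, PS is zero.
Rows: (112, -52, 56), (84, -28, 35), (56, -4, 14).
Expanding along the first row: (112)(-252) − (-52)(-784) + (56)(1232) = 0.
Zero determinant ⇒ coplanar.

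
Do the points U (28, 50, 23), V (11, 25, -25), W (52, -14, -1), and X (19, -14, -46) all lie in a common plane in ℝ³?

No

A normal to the plane through U, V, W is n = UV × UW = (-2472, -1560, 1688).
The plane has equation n·P = -108392. For X: n·X = -102776.
-102776 ≠ -108392, so X is off the plane.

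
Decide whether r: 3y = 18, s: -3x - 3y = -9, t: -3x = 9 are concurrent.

Lines aᵢx + bᵢy = cᵢ with pairwise distinct directions are concurrent exactly when det[aᵢ bᵢ cᵢ] = 0.
Here the determinant is 0.
It vanishes, so the lines are concurrent at (-3, 6).

Yes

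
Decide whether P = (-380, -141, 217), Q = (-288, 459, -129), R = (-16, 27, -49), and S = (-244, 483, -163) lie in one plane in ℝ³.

Yes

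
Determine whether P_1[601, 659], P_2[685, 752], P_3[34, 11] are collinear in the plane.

No

P_1P_2 = (84, 93), P_1P_3 = (-567, -648).
det[P_1P_2; P_1P_3] = (84)(-648) − (93)(-567) = -1701.
The determinant is nonzero, so they are not collinear.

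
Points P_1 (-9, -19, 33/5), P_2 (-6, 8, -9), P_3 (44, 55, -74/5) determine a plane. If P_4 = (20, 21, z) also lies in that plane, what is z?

The plane through P_1, P_2, P_3 has equation (2883/5)x − (3813/5)y − 1209z = 6603/5.
Substituting P_4: (-1209)z + (-22413/5) = 6603/5, so z = -24/5.

-24/5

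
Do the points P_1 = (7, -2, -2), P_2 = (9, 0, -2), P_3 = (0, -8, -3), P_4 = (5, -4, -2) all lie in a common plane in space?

Yes

With P_1 as base: P_1P_2 = (2, 2, 0), P_1P_3 = (-7, -6, -1), P_1P_4 = (-2, -2, 0).
P_1P_3 × P_1P_4 = (-2, 2, 2).
P_1P_2 · (P_1P_3 × P_1P_4) = 0.
The scalar triple product vanishes, so the four points are coplanar.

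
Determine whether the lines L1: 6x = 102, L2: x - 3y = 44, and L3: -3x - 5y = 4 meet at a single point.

Intersecting L1 and L2: solving the 2×2 system gives (x, y) = (17, -9).
Substitute into L3: (-3)(17) + (-5)(-9) = -6.
But L3 requires 4 ≠ -6, so the three lines have no common point.

No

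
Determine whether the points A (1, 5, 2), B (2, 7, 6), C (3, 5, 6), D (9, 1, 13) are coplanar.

A normal to the plane through A, B, C is n = AB × AC = (8, 4, -4).
The plane has equation n·P = 20. For D: n·D = 24.
24 ≠ 20, so D is off the plane.

No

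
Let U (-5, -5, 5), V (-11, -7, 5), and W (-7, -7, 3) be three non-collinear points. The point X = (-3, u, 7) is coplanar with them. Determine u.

The plane through U, V, W has equation 4x − 12y + 8z = 80.
Substituting X: (-12)u + (44) = 80, so u = -3.

-3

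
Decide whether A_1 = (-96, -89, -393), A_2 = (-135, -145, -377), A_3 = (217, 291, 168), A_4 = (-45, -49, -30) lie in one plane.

A normal to the plane through A_1, A_2, A_3 is n = A_1A_2 × A_1A_3 = (-37496, 26887, 2708).
The plane has equation n·P = 142429. For A_4: n·A_4 = 288617.
288617 ≠ 142429, so A_4 is off the plane.

No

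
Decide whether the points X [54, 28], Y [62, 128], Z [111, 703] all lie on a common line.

No

XY = (8, 100), XZ = (57, 675).
det[XY; XZ] = (8)(675) − (100)(57) = -300.
The determinant is nonzero, so they are not collinear.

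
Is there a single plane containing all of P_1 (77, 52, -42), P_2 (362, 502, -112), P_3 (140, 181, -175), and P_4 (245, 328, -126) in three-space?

Yes

With P_1 as base: P_1P_2 = (285, 450, -70), P_1P_3 = (63, 129, -133), P_1P_4 = (168, 276, -84).
P_1P_3 × P_1P_4 = (25872, -17052, -4284).
P_1P_2 · (P_1P_3 × P_1P_4) = 0.
The scalar triple product vanishes, so the four points are coplanar.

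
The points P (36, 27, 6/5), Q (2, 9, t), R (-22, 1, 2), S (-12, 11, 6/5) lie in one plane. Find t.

2

Normal to plane PRS: n = (64/5, -192/5, -320); plane equation n·X = -960.
Requiring n·Q = -960: (-320)t + (-320) = -960.
So t = 2.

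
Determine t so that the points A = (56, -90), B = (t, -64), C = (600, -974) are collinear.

40

The three points are collinear iff det[AB; AC] = 0.
This determinant is linear in t: (-884)t + (35360) = 0, so t = 40.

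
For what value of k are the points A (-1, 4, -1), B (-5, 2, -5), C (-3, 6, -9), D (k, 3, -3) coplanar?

-3

Normal to plane ABC: n = (24, -24, -12); plane equation n·P = -108.
Requiring n·D = -108: (24)k + (-36) = -108.
So k = -3.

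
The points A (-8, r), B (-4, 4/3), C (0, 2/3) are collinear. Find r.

The three points are collinear iff det[AB; AC] = 0.
This determinant is linear in r: (4)r + (-8) = 0, so r = 2.

2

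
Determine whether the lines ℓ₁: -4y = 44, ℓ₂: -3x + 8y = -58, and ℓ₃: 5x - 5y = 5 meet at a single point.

Intersecting ℓ₁ and ℓ₂: solving the 2×2 system gives (x, y) = (-10, -11).
Substitute into ℓ₃: (5)(-10) + (-5)(-11) = 5.
This equals 5, so (-10, -11) lies on all three lines and they are concurrent.

Yes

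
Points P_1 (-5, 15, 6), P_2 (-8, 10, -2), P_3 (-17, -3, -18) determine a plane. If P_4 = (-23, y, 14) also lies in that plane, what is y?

-1

Coplanarity requires P_1P_2 · (P_1P_3 × P_1P_4) = 0.
P_1P_2 = (-3, -5, -8), P_1P_3 = (-12, -18, -24); the triple product is linear in y with coefficient 24 and constant term 24.
Setting it to zero: y = -1.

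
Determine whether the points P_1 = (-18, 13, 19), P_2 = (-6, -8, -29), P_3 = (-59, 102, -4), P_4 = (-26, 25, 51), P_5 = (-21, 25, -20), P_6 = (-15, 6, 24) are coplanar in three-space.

The plane through P_1, P_2, P_3 has normal n = P_1P_2 × P_1P_3 = (4755, 2244, 207) and equation n·P = -52485.
Checking the remaining points: n·P_4 = -56973, n·P_5 = -47895, n·P_6 = -52893.
Since n·P_4 = -56973 ≠ -52485, P_4 is off the plane and the points are not all coplanar.

No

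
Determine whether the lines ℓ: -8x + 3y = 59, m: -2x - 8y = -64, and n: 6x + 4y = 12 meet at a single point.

Yes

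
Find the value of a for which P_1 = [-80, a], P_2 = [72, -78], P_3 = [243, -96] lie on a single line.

The three points are collinear iff det[P_1P_2; P_1P_3] = 0.
This determinant is linear in a: (171)a + (10602) = 0, so a = -62.

-62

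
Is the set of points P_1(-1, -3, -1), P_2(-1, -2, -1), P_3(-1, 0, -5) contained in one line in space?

P_1P_2 = (0, 1, 0), P_1P_3 = (0, 3, -4).
P_1P_2 × P_1P_3 = (-4, 0, 0).
The cross product is nonzero, so the points do not lie on one line.

No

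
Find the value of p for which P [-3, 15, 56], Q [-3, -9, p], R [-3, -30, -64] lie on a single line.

-8

Collinearity requires PQ × PR = 0; each component is linear in p.
The x-component gives (45)p + (360) = 0, so p = -8.
The remaining components then also vanish.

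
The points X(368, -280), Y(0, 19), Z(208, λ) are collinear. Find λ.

-150

The three points are collinear iff det[XY; XZ] = 0.
This determinant is linear in λ: (-368)λ + (-55200) = 0, so λ = -150.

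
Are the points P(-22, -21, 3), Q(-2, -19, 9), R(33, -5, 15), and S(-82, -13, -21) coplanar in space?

A normal to the plane through P, Q, R is n = PQ × PR = (-72, 90, 210).
The plane has equation n·X = 324. For S: n·S = 324.
Equal, so S lies in the plane and all four are coplanar.

Yes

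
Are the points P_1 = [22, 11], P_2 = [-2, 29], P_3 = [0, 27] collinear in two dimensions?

No

P_1P_2 = (-24, 18), P_1P_3 = (-22, 16).
det[P_1P_2; P_1P_3] = (-24)(16) − (18)(-22) = 12.
The determinant is nonzero, so they are not collinear.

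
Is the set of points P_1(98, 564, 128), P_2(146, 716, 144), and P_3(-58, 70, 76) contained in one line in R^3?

P_1P_2 = (48, 152, 16), P_1P_3 = (-156, -494, -52).
P_1P_2 × P_1P_3 = (0, 0, 0).
The cross product vanishes, so the three points are collinear.

Yes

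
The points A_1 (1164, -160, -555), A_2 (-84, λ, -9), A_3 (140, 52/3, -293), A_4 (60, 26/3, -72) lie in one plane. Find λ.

92/3

Coplanarity ⇔ det[A_1A_2; A_1A_3; A_1A_4] = 0.
Expanding, this is linear in λ: (205344)λ + (-6297216) = 0.
So λ = 92/3.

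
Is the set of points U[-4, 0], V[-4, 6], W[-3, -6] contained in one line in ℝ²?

No

UV = (0, 6), UW = (1, -6).
Twice the signed area of △UVW is (0)(-6) − (6)(1) = -6.
The area is nonzero, so the three points are not collinear.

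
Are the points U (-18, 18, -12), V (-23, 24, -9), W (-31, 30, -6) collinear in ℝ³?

No

UV = (-5, 6, 3), UW = (-13, 12, 6).
Comparing components 3 and 1: (3)(-13) − (-5)(6) = -9 ≠ 0, so UV and UW are not parallel and the points are not collinear.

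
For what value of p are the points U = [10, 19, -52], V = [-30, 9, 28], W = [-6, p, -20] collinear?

15

Direction UV = (-40, -10, 80). From the x-coordinate of W, the parameter along the line is τ = (-6 − 10)/(-40) = 2/5.
Then p = 19 + 2/5·(-10) = 15.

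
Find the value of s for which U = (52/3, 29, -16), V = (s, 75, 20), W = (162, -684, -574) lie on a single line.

8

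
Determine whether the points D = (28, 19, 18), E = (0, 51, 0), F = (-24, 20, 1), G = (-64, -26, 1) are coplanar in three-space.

A normal to the plane through D, E, F is n = DE × DF = (-526, 460, 1636).
The plane has equation n·P = 23460. For G: n·G = 23340.
23340 ≠ 23460, so G is off the plane.

No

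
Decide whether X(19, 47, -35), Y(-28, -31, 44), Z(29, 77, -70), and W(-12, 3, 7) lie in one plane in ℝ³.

Yes

The four points are coplanar iff the 3×3 determinant with rows XY, XZ, XW is zero.
Rows: (-47, -78, 79), (10, 30, -35), (-31, -44, 42).
Expanding along the first row: (-47)(-280) − (-78)(-665) + (79)(490) = 0.
Zero determinant ⇒ coplanar.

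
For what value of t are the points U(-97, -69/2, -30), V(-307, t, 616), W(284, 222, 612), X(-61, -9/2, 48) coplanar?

313/2

The points are coplanar iff UV · (UW × UX) = 0.
Expanding, this is linear in t: (-6606)t + (1033839) = 0.
So t = 313/2.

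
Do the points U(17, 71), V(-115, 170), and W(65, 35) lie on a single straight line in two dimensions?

Yes

UV = (-132, 99), UW = (48, -36).
Twice the signed area of △UVW is (-132)(-36) − (99)(48) = 0.
The triangle is degenerate (zero area), so the points are collinear.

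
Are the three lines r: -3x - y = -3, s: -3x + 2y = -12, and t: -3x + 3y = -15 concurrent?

Yes

Lines aᵢx + bᵢy = cᵢ with pairwise distinct directions are concurrent exactly when det[aᵢ bᵢ cᵢ] = 0.
Here the determinant is 0.
It vanishes, so the lines are concurrent at (2, -3).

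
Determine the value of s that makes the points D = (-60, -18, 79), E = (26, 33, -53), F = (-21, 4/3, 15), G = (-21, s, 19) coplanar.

5

Normal to plane DEF: n = (-712, 356, -979/3); plane equation n·P = 31595/3.
Requiring n·G = 31595/3: (356)s + (26255/3) = 31595/3.
So s = 5.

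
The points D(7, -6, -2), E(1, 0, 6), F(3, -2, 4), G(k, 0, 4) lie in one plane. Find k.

1

Normal to plane DEF: n = (4, 4, 0); plane equation n·P = 4.
Requiring n·G = 4: (4)k + (0) = 4.
So k = 1.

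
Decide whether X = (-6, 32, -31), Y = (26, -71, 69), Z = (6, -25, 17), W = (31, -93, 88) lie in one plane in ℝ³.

Yes

The four points are coplanar iff the 3×3 determinant with rows XY, XZ, XW is zero.
Rows: (32, -103, 100), (12, -57, 48), (37, -125, 119).
Expanding along the first row: (32)(-783) − (-103)(-348) + (100)(609) = 0.
Zero determinant ⇒ coplanar.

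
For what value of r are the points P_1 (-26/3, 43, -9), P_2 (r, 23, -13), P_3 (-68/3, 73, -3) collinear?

Direction P_1P_3 = (-14, 30, 6). From the y-coordinate of P_2, the parameter along the line is τ = (23 − 43)/30 = -2/3.
Then r = (-26/3) + (-2/3)·(-14) = 2/3.

2/3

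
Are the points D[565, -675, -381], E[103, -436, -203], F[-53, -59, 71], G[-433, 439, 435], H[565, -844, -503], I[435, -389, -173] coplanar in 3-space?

Yes

The plane through D, E, F has normal n = DE × DF = (-1620, 98820, -136890) and equation n·P = -15463710.
Checking the remaining points: n·G = -15463710, n·H = -15463710, n·I = -15463710.
All equal -15463710, so all 6 points lie in one plane.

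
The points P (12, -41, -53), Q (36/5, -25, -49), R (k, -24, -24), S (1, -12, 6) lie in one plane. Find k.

29/5

Normal to plane PQS: n = (828, 1196/5, 184/5); plane equation n·X = -9108/5.
Requiring n·R = -9108/5: (828)k + (-6624) = -9108/5.
So k = 29/5.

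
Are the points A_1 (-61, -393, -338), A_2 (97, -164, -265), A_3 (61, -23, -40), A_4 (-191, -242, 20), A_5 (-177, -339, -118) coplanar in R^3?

The plane through A_1, A_2, A_3 has normal n = A_1A_2 × A_1A_3 = (41232, -38178, 30522) and equation n·P = 2172366.
Checking the remaining points: n·A_4 = 1974204, n·A_5 = 2042682.
Since n·A_4 = 1974204 ≠ 2172366, A_4 is off the plane and the points are not all coplanar.

No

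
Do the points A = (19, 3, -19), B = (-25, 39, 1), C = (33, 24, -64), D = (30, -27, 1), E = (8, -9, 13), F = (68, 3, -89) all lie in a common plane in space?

No

The plane through A, B, C has normal n = AB × AC = (-2040, -1700, -1428) and equation n·P = -16728.
Checking the remaining points: n·D = -16728, n·E = -19584, n·F = -16728.
Since n·E = -19584 ≠ -16728, E is off the plane and the points are not all coplanar.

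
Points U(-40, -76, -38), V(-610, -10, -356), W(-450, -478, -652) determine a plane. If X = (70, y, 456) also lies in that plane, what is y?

Coplanarity requires UV · (UW × UX) = 0.
UV = (-570, 66, -318), UW = (-410, -402, -614); the triple product is linear in y with coefficient -219600 and constant term 91353600.
Setting it to zero: y = 416.

416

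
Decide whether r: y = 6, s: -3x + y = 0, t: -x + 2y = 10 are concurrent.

Yes

Intersecting r and s: solving the 2×2 system gives (x, y) = (2, 6).
Substitute into t: (-1)(2) + (2)(6) = 10.
This equals 10, so (2, 6) lies on all three lines and they are concurrent.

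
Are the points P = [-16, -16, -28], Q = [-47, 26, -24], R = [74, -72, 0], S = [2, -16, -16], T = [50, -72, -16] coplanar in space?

No

The plane through P, Q, R has normal n = PQ × PR = (1400, 1228, -2044) and equation n·X = 15184.
Checking the remaining points: n·S = 15856, n·T = 14288.
Since n·S = 15856 ≠ 15184, S is off the plane and the points are not all coplanar.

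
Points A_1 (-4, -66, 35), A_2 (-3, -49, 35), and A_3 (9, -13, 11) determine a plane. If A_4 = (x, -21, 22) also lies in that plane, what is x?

4

A normal to the plane is n = A_1A_2 × A_1A_3 = (-408, 24, -168).
A_4 lies in the plane iff n · A_1A_4 = 0.
This gives (-408)x + (1632) = 0, so x = 4.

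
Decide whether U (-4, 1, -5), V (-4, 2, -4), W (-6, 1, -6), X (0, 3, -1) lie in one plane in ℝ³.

The four points are coplanar iff the 3×3 determinant with rows UV, UW, UX is zero.
Rows: (0, 1, 1), (-2, 0, -1), (4, 2, 4).
Expanding along the first row: (0)(2) − (1)(-4) + (1)(-4) = 0.
Zero determinant ⇒ coplanar.

Yes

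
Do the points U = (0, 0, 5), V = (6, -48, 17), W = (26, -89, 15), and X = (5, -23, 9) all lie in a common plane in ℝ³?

Yes

With U as base: UV = (6, -48, 12), UW = (26, -89, 10), UX = (5, -23, 4).
UW × UX = (-126, -54, -153).
UV · (UW × UX) = 0.
The scalar triple product vanishes, so the four points are coplanar.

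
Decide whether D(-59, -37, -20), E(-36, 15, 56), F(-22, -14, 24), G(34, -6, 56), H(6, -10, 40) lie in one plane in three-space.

Yes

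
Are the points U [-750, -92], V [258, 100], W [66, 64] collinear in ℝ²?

No

UV = (1008, 192), UW = (816, 156).
Twice the signed area of △UVW is (1008)(156) − (192)(816) = 576.
The area is nonzero, so the three points are not collinear.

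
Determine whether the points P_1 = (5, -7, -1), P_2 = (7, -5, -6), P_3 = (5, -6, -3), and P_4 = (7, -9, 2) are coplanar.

The four points are coplanar iff the 3×3 determinant with rows P_1P_2, P_1P_3, P_1P_4 is zero.
Rows: (2, 2, -5), (0, 1, -2), (2, -2, 3).
Expanding along the first row: (2)(-1) − (2)(4) + (-5)(-2) = 0.
Zero determinant ⇒ coplanar.

Yes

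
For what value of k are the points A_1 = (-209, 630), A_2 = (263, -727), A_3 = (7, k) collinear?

9

The three points are collinear iff det[A_1A_2; A_1A_3] = 0.
This determinant is linear in k: (472)k + (-4248) = 0, so k = 9.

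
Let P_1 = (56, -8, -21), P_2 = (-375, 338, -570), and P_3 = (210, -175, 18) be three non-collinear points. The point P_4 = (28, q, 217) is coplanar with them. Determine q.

Coplanarity requires P_1P_2 · (P_1P_3 × P_1P_4) = 0.
P_1P_2 = (-431, 346, -549), P_1P_3 = (154, -167, 39); the triple product is linear in q with coefficient -67737 and constant term 6096330.
Setting it to zero: q = 90.

90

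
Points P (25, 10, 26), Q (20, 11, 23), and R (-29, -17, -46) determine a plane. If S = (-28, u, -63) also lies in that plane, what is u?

-34

A normal to the plane is n = PQ × PR = (-153, -198, 189).
S lies in the plane iff n · PS = 0.
This gives (-198)u + (-6732) = 0, so u = -34.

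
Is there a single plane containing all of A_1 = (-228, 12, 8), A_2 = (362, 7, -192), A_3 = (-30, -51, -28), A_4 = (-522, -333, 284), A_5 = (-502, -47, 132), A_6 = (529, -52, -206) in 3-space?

The plane through A_1, A_2, A_3 has normal n = A_1A_2 × A_1A_3 = (-12420, -18360, -36180) and equation n·P = 2322000.
Checking the remaining points: n·A_4 = 2322000, n·A_5 = 2322000, n·A_6 = 1837620.
Since n·A_6 = 1837620 ≠ 2322000, A_6 is off the plane and the points are not all coplanar.

No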